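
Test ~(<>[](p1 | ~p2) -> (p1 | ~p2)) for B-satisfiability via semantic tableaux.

1. ~(<>[](p1 | ~p2) -> (p1 | ~p2)), 0
2. <>[](p1 | ~p2), 0
3. ~(p1 | ~p2), 0
4. ~p1, 0
5. p2, 0
6. [](p1 | ~p2), 1
7. p1 | ~p2, 0
8. p1 | ~p2, 1
9. ~p2, 0
Accessibility: 0R0, 0R1, 1R0, 1R1
Branch closes: p2 and ~p2 both at 0.
Every branch closes; the branch above is one of them.

Unsatisfiable (every branch closes)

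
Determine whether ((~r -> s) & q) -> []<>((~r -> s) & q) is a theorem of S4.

Tableau for the negation ~(((~r -> s) & q) -> []<>((~r -> s) & q)):
1. ~(((~r -> s) & q) -> []<>((~r -> s) & q)), w0
2. (~r -> s) & q, w0
3. ~[]<>((~r -> s) & q), w0
4. ~r -> s, w0
5. q, w0
6. s, w0
7. ~<>((~r -> s) & q), w1
8. ~((~r -> s) & q), w1
9. ~q, w1
Accessibility: w0Rw0, w0Rw1, w1Rw1
The negation has an open branch (countermodel exists).

Invalid (countermodel exists)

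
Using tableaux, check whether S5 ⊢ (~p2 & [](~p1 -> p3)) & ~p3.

Invalid (countermodel exists)

Tableau for the negation ~((~p2 & [](~p1 -> p3)) & ~p3):
1. ~((~p2 & [](~p1 -> p3)) & ~p3), w0
2. p3, w0   [~&-rule on 1 (branches; this branch)]
Accessibility: w0Rw0
The negation has an open branch (countermodel exists).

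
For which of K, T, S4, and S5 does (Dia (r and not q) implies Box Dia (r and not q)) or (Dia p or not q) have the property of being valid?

S5

S5-tableau for the negation not ((Dia (r and not q) implies Box Dia (r and not q)) or (Dia p or not q)):
1. not ((Dia (r and not q) implies Box Dia (r and not q)) or (Dia p or not q)), 0
2. not (Dia (r and not q) implies Box Dia (r and not q)), 0   [neg-or-rule on 1]
3. not (Dia p or not q), 0   [neg-or-rule on 1]
4. Dia (r and not q), 0   [neg-implies-rule on 2]
5. not Box Dia (r and not q), 0   [neg-implies-rule on 2]
6. not Dia p, 0   [neg-or-rule on 3]
7. q, 0   [neg-or-rule on 3]
8. not p, 0   [neg-Dia-rule on 6 via 0R0]
9. r and not q, 1   [Dia-rule on 4: fresh world 1, 0R1]
10. r, 1   [and-rule on 9]
11. not q, 1   [and-rule on 9]
12. not p, 1   [neg-Dia-rule on 6 via 0R1]
13. not Dia (r and not q), 2   [neg-Box-rule on 5: fresh world 2, 0R2]
14. not p, 2   [neg-Dia-rule on 6 via 0R2]
15. not (r and not q), 0   [neg-Dia-rule on 13 via 2R0]
16. not (r and not q), 1   [neg-Dia-rule on 13 via 2R1]
17. not (r and not q), 2   [neg-Dia-rule on 13 via 2R2]
18. q, 1   [neg-and-rule on 16 (branches; this branch)]
Accessibility: 0R0, 0R1, 0R2, 1R0, 1R1, 1R2, 2R0, 2R1, 2R2
Branch closes: q and not q both at 1.
Every branch closes (one shown): valid in S5.
S4-tableau for the negation not ((Dia (r and not q) implies Box Dia (r and not q)) or (Dia p or not q)):
1. not ((Dia (r and not q) implies Box Dia (r and not q)) or (Dia p or not q)), 0
2. not (Dia (r and not q) implies Box Dia (r and not q)), 0   [neg-or-rule on 1]
3. not (Dia p or not q), 0   [neg-or-rule on 1]
4. Dia (r and not q), 0   [neg-implies-rule on 2]
5. not Box Dia (r and not q), 0   [neg-implies-rule on 2]
6. not Dia p, 0   [neg-or-rule on 3]
7. q, 0   [neg-or-rule on 3]
8. not p, 0   [neg-Dia-rule on 6 via 0R0]
9. r and not q, 1   [Dia-rule on 4: fresh world 1, 0R1]
10. r, 1   [and-rule on 9]
11. not q, 1   [and-rule on 9]
12. not p, 1   [neg-Dia-rule on 6 via 0R1]
13. not Dia (r and not q), 2   [neg-Box-rule on 5: fresh world 2, 0R2]
14. not p, 2   [neg-Dia-rule on 6 via 0R2]
15. not (r and not q), 2   [neg-Dia-rule on 13 via 2R2]
16. q, 2   [neg-and-rule on 15 (branches; this branch)]
Accessibility: 0R0, 0R1, 0R2, 1R1, 2R2
Complete open branch: countermodel on an S4-frame, so not valid in S4, nor in K, T (the same frame is also a K-frame and a T-frame).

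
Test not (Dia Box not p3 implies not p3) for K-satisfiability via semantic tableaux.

1. not (Dia Box not p3 implies not p3), 0
2. Dia Box not p3, 0   [neg-implies-rule on 1]
3. p3, 0   [neg-implies-rule on 1]
4. Box not p3, 1   [Dia-rule on 2: fresh world 1, 0R1]
Accessibility: 0R1

Yes, satisfiable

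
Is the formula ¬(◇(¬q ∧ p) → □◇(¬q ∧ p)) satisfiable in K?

Yes, satisfiable

1. ¬(◇(¬q ∧ p) → □◇(¬q ∧ p)), u
2. ◇(¬q ∧ p), u
3. ¬□◇(¬q ∧ p), u
4. ¬q ∧ p, v
5. ¬q, v
6. p, v
7. ¬◇(¬q ∧ p), w
Accessibility: uRv, uRw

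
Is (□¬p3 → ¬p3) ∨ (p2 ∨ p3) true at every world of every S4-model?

Tableau for the negation ¬((□¬p3 → ¬p3) ∨ (p2 ∨ p3)):
1. ¬((□¬p3 → ¬p3) ∨ (p2 ∨ p3)), u
2. ¬(□¬p3 → ¬p3), u   [¬∨-rule on 1]
3. ¬(p2 ∨ p3), u   [¬∨-rule on 1]
4. □¬p3, u   [¬→-rule on 2]
5. p3, u   [¬→-rule on 2]
6. ¬p2, u   [¬∨-rule on 3]
7. ¬p3, u   [¬∨-rule on 3]
Accessibility: uRu
Branch closes: p3 and ¬p3 both at u.
All branches of the negation close; one closing branch shown above.

Valid in S4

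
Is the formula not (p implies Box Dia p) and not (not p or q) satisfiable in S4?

Satisfiable (open branch found)

1. not (p implies Box Dia p) and not (not p or q), u
2. not (p implies Box Dia p), u   [and-rule on 1]
3. not (not p or q), u   [and-rule on 1]
4. p, u   [neg-implies-rule on 2]
5. not Box Dia p, u   [neg-implies-rule on 2]
6. not q, u   [neg-or-rule on 3]
7. not Dia p, v   [neg-Box-rule on 5: fresh world v, uRv]
8. not p, v   [neg-Dia-rule on 7 via vRv]
Accessibility: uRu, uRv, vRv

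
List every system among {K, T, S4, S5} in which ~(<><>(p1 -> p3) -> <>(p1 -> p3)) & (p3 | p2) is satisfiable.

S4-tableau for the formula:
1. ~(<><>(p1 -> p3) -> <>(p1 -> p3)) & (p3 | p2), w0
2. ~(<><>(p1 -> p3) -> <>(p1 -> p3)), w0
3. p3 | p2, w0
4. <><>(p1 -> p3), w0
5. ~<>(p1 -> p3), w0
6. ~(p1 -> p3), w0
7. p1, w0
8. ~p3, w0
9. p2, w0
10. <>(p1 -> p3), w1
11. ~(p1 -> p3), w1
12. p1, w1
13. ~p3, w1
14. p1 -> p3, w2
15. ~(p1 -> p3), w2
16. p1, w2
17. ~p3, w2
18. p3, w2
Accessibility: w0Rw0, w0Rw1, w0Rw2, w1Rw1, w1Rw2, w2Rw2
Branch closes: p3 and ~p3 both at w2.
Every branch closes (one shown): unsatisfiable in S4, hence also in S5 (every S5-frame is an S4-frame).
T-tableau for the formula:
1. ~(<><>(p1 -> p3) -> <>(p1 -> p3)) & (p3 | p2), w0
2. ~(<><>(p1 -> p3) -> <>(p1 -> p3)), w0
3. p3 | p2, w0
4. <><>(p1 -> p3), w0
5. ~<>(p1 -> p3), w0
6. ~(p1 -> p3), w0
7. p1, w0
8. ~p3, w0
9. p2, w0
10. <>(p1 -> p3), w1
11. ~(p1 -> p3), w1
12. p1, w1
13. ~p3, w1
14. p1 -> p3, w2
15. p3, w2
Accessibility: w0Rw0, w0Rw1, w1Rw1, w1Rw2, w2Rw2
Complete open branch: satisfiable in T, hence also in K (this T-model is also a K-model).

K, T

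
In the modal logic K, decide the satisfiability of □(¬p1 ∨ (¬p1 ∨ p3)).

1. □(¬p1 ∨ (¬p1 ∨ p3)), w0

Satisfiable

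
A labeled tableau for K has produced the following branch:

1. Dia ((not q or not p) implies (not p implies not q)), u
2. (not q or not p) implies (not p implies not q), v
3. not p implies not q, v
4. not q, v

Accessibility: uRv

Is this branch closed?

Not closed

No world carries both an atom and its negation.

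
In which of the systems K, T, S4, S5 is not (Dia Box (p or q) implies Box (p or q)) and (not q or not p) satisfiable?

S4-tableau for the formula:
1. not (Dia Box (p or q) implies Box (p or q)) and (not q or not p), u
2. not (Dia Box (p or q) implies Box (p or q)), u   [and-rule on 1]
3. not q or not p, u   [and-rule on 1]
4. Dia Box (p or q), u   [neg-implies-rule on 2]
5. not Box (p or q), u   [neg-implies-rule on 2]
6. not p, u   [or-rule on 3 (branches; this branch)]
7. Box (p or q), v   [Dia-rule on 4: fresh world v, uRv]
8. p or q, v   [Box-rule on 7 via vRv]
9. q, v   [or-rule on 8 (branches; this branch)]
10. not (p or q), w   [neg-Box-rule on 5: fresh world w, uRw]
11. not p, w   [neg-or-rule on 10]
12. not q, w   [neg-or-rule on 10]
Accessibility: uRu, uRv, uRw, vRv, wRw
Complete open branch: satisfiable in S4, hence also in K, T (this S4-model is also a K-model and a T-model).
S5-tableau for the formula:
1. not (Dia Box (p or q) implies Box (p or q)) and (not q or not p), u
2. not (Dia Box (p or q) implies Box (p or q)), u   [and-rule on 1]
3. not q or not p, u   [and-rule on 1]
4. Dia Box (p or q), u   [neg-implies-rule on 2]
5. not Box (p or q), u   [neg-implies-rule on 2]
6. not p, u   [or-rule on 3 (branches; this branch)]
7. Box (p or q), v   [Dia-rule on 4: fresh world v, uRv]
8. p or q, u   [Box-rule on 7 via vRu]
9. p or q, v   [Box-rule on 7 via vRv]
10. q, u   [or-rule on 8 (branches; this branch)]
11. q, v   [or-rule on 9 (branches; this branch)]
12. not (p or q), w   [neg-Box-rule on 5: fresh world w, uRw]
13. not p, w   [neg-or-rule on 12]
14. not q, w   [neg-or-rule on 12]
15. p or q, w   [Box-rule on 7 via vRw]
16. q, w   [or-rule on 15 (branches; this branch)]
Accessibility: uRu, uRv, uRw, vRu, vRv, vRw, wRu, wRv, wRw
Branch closes: q and not q both at w.
Every branch closes (one shown): unsatisfiable in S5.

K, T, S4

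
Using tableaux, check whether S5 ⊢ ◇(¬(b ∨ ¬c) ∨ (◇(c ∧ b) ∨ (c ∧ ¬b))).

Not valid

Tableau for the negation ¬◇(¬(b ∨ ¬c) ∨ (◇(c ∧ b) ∨ (c ∧ ¬b))):
1. ¬◇(¬(b ∨ ¬c) ∨ (◇(c ∧ b) ∨ (c ∧ ¬b))), w0
2. ¬(¬(b ∨ ¬c) ∨ (◇(c ∧ b) ∨ (c ∧ ¬b))), w0   [¬◇-rule on 1 via w0Rw0]
3. b ∨ ¬c, w0   [¬∨-rule on 2]
4. ¬(◇(c ∧ b) ∨ (c ∧ ¬b)), w0   [¬∨-rule on 2]
5. ¬◇(c ∧ b), w0   [¬∨-rule on 4]
6. ¬(c ∧ ¬b), w0   [¬∨-rule on 4]
7. ¬(c ∧ b), w0   [¬◇-rule on 5 via w0Rw0]
8. ¬c, w0   [∨-rule on 3 (branches; this branch)]
9. b, w0   [¬∧-rule on 6 (branches; this branch)]
Accessibility: w0Rw0
The negation has an open branch (countermodel exists).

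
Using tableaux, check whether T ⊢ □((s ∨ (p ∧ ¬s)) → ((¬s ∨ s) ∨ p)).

Valid

Tableau for the negation ¬□((s ∨ (p ∧ ¬s)) → ((¬s ∨ s) ∨ p)):
1. ¬□((s ∨ (p ∧ ¬s)) → ((¬s ∨ s) ∨ p)), w0
2. ¬((s ∨ (p ∧ ¬s)) → ((¬s ∨ s) ∨ p)), w1   [¬□-rule on 1: fresh world w1, w0Rw1]
3. s ∨ (p ∧ ¬s), w1   [¬→-rule on 2]
4. ¬((¬s ∨ s) ∨ p), w1   [¬→-rule on 2]
5. ¬(¬s ∨ s), w1   [¬∨-rule on 4]
6. ¬p, w1   [¬∨-rule on 4]
7. s, w1   [¬∨-rule on 5]
8. ¬s, w1   [¬∨-rule on 5]
Accessibility: w0Rw0, w0Rw1, w1Rw1
Branch closes: s and ¬s both at w1.
All branches of the negation close; one closing branch shown above.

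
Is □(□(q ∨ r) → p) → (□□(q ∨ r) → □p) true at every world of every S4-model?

Valid in S4

Tableau for the negation ¬(□(□(q ∨ r) → p) → (□□(q ∨ r) → □p)):
1. ¬(□(□(q ∨ r) → p) → (□□(q ∨ r) → □p)), 0
2. □(□(q ∨ r) → p), 0   [¬→-rule on 1]
3. ¬(□□(q ∨ r) → □p), 0   [¬→-rule on 1]
4. □□(q ∨ r), 0   [¬→-rule on 3]
5. ¬□p, 0   [¬→-rule on 3]
6. □(q ∨ r) → p, 0   [□-rule on 2 via 0R0]
7. □(q ∨ r), 0   [□-rule on 4 via 0R0]
8. q ∨ r, 0   [□-rule on 7 via 0R0]
9. p, 0   [→-rule on 6 (branches; this branch)]
10. r, 0   [∨-rule on 8 (branches; this branch)]
11. ¬p, 1   [¬□-rule on 5: fresh world 1, 0R1]
12. □(q ∨ r) → p, 1   [□-rule on 2 via 0R1]
13. □(q ∨ r), 1   [□-rule on 4 via 0R1]
14. q ∨ r, 1   [□-rule on 7 via 0R1]
15. ¬□(q ∨ r), 1   [→-rule on 12 (branches; this branch)]
16. r, 1   [∨-rule on 14 (branches; this branch)]
17. ¬(q ∨ r), 2   [¬□-rule on 15: fresh world 2, 1R2]
18. ¬q, 2   [¬∨-rule on 17]
19. ¬r, 2   [¬∨-rule on 17]
20. □(q ∨ r) → p, 2   [□-rule on 2 via 0R2]
21. □(q ∨ r), 2   [□-rule on 4 via 0R2]
22. q ∨ r, 2   [□-rule on 7 via 0R2]
23. p, 2   [→-rule on 20 (branches; this branch)]
24. r, 2   [∨-rule on 22 (branches; this branch)]
Accessibility: 0R0, 0R1, 0R2, 1R1, 1R2, 2R2
Branch closes: r and ¬r both at 2.
Every branch of the negation's tableau closes; the branch above is one of them.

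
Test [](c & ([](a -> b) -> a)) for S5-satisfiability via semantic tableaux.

Yes, satisfiable

1. [](c & ([](a -> b) -> a)), 0
2. c & ([](a -> b) -> a), 0   [[]-rule on 1 via 0R0]
3. c, 0   [&-rule on 2]
4. [](a -> b) -> a, 0   [&-rule on 2]
5. a, 0   [->-rule on 4 (branches; this branch)]
Accessibility: 0R0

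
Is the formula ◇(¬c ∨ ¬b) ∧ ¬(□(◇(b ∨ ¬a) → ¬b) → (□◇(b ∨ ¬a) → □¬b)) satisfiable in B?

No, unsatisfiable

1. ◇(¬c ∨ ¬b) ∧ ¬(□(◇(b ∨ ¬a) → ¬b) → (□◇(b ∨ ¬a) → □¬b)), u
2. ◇(¬c ∨ ¬b), u
3. ¬(□(◇(b ∨ ¬a) → ¬b) → (□◇(b ∨ ¬a) → □¬b)), u
4. □(◇(b ∨ ¬a) → ¬b), u
5. ¬(□◇(b ∨ ¬a) → □¬b), u
6. □◇(b ∨ ¬a), u
7. ¬□¬b, u
8. ◇(b ∨ ¬a) → ¬b, u
9. ◇(b ∨ ¬a), u
10. ¬b, u
11. ¬c ∨ ¬b, v
12. ◇(b ∨ ¬a) → ¬b, v
13. ◇(b ∨ ¬a), v
14. ¬b, v
15. ¬◇(b ∨ ¬a), v
16. ¬(b ∨ ¬a), u
17. a, u
18. ¬(b ∨ ¬a), v
19. a, v
20. b, w
21. ◇(b ∨ ¬a) → ¬b, w
22. ◇(b ∨ ¬a), w
23. ¬◇(b ∨ ¬a), w
24. ¬(b ∨ ¬a), w
25. ¬b, w
26. a, w
Accessibility: uRu, uRv, uRw, vRu, vRv, wRu, wRw
Branch closes: b and ¬b both at w.
(One branch shown.) All branches close.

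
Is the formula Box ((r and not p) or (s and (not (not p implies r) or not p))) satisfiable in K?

Satisfiable (open branch found)

1. Box ((r and not p) or (s and (not (not p implies r) or not p))), 0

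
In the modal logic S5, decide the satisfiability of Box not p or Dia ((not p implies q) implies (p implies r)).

Satisfiable

1. Box not p or Dia ((not p implies q) implies (p implies r)), w0
2. Dia ((not p implies q) implies (p implies r)), w0   [or-rule on 1 (branches; this branch)]
3. (not p implies q) implies (p implies r), w1   [Dia-rule on 2: fresh world w1, w0Rw1]
4. p implies r, w1   [implies-rule on 3 (branches; this branch)]
5. r, w1   [implies-rule on 4 (branches; this branch)]
Accessibility: w0Rw0, w0Rw1, w1Rw0, w1Rw1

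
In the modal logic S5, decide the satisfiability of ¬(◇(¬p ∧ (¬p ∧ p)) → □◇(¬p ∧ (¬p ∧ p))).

1. ¬(◇(¬p ∧ (¬p ∧ p)) → □◇(¬p ∧ (¬p ∧ p))), w0
2. ◇(¬p ∧ (¬p ∧ p)), w0
3. ¬□◇(¬p ∧ (¬p ∧ p)), w0
4. ¬p ∧ (¬p ∧ p), w1
5. ¬p, w1
6. ¬p ∧ p, w1
7. p, w1
Accessibility: w0Rw0, w0Rw1, w1Rw0, w1Rw1
Branch closes: p and ¬p both at w1.
All branches of the tableau close; one closing branch shown above.

Unsatisfiable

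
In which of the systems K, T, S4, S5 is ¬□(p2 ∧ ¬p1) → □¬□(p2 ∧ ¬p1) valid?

S4-tableau for the negation ¬(¬□(p2 ∧ ¬p1) → □¬□(p2 ∧ ¬p1)):
1. ¬(¬□(p2 ∧ ¬p1) → □¬□(p2 ∧ ¬p1)), 0
2. ¬□(p2 ∧ ¬p1), 0
3. ¬□¬□(p2 ∧ ¬p1), 0
4. ¬(p2 ∧ ¬p1), 1
5. p1, 1
6. □(p2 ∧ ¬p1), 2
7. p2 ∧ ¬p1, 2
8. p2, 2
9. ¬p1, 2
Accessibility: 0R0, 0R1, 0R2, 1R1, 2R2
Complete open branch: countermodel on an S4-frame, so not valid in S4, nor in K, T (the same frame is also a K-frame and a T-frame).
S5-tableau for the negation ¬(¬□(p2 ∧ ¬p1) → □¬□(p2 ∧ ¬p1)):
1. ¬(¬□(p2 ∧ ¬p1) → □¬□(p2 ∧ ¬p1)), 0
2. ¬□(p2 ∧ ¬p1), 0
3. ¬□¬□(p2 ∧ ¬p1), 0
4. ¬(p2 ∧ ¬p1), 1
5. p1, 1
6. □(p2 ∧ ¬p1), 2
7. p2 ∧ ¬p1, 0
8. p2, 0
9. ¬p1, 0
10. p2 ∧ ¬p1, 1
11. p2, 1
12. ¬p1, 1
Accessibility: 0R0, 0R1, 0R2, 1R0, 1R1, 1R2, 2R0, 2R1, 2R2
Branch closes: p1 and ¬p1 both at 1.
Every branch closes (one shown): valid in S5.

S5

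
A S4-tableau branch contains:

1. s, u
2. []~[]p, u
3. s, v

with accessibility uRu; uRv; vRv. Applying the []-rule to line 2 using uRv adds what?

~[]p, v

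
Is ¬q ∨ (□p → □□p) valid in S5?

Tableau for the negation ¬(¬q ∨ (□p → □□p)):
1. ¬(¬q ∨ (□p → □□p)), 0
2. q, 0   [¬∨-rule on 1]
3. ¬(□p → □□p), 0   [¬∨-rule on 1]
4. □p, 0   [¬→-rule on 3]
5. ¬□□p, 0   [¬→-rule on 3]
6. p, 0   [□-rule on 4 via 0R0]
7. ¬□p, 1   [¬□-rule on 5: fresh world 1, 0R1]
8. p, 1   [□-rule on 4 via 0R1]
9. ¬p, 2   [¬□-rule on 7: fresh world 2, 1R2]
10. p, 2   [□-rule on 4 via 0R2]
Accessibility: 0R0, 0R1, 0R2, 1R0, 1R1, 1R2, 2R0, 2R1, 2R2
Branch closes: p and ¬p both at 2.
All branches of the negation close; one closing branch shown above.

Valid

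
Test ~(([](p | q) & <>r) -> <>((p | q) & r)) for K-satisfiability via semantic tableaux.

No, unsatisfiable

1. ~(([](p | q) & <>r) -> <>((p | q) & r)), w0
2. [](p | q) & <>r, w0
3. ~<>((p | q) & r), w0
4. [](p | q), w0
5. <>r, w0
6. r, w1
7. ~((p | q) & r), w1
8. p | q, w1
9. ~(p | q), w1
10. ~p, w1
11. ~q, w1
12. q, w1
Accessibility: w0Rw1
Branch closes: q and ~q both at w1.
All branches of the tableau close; one closing branch shown above.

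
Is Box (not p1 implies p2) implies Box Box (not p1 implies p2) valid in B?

Not valid

Tableau for the negation not (Box (not p1 implies p2) implies Box Box (not p1 implies p2)):
1. not (Box (not p1 implies p2) implies Box Box (not p1 implies p2)), 0
2. Box (not p1 implies p2), 0
3. not Box Box (not p1 implies p2), 0
4. not p1 implies p2, 0
5. p2, 0
6. not Box (not p1 implies p2), 1
7. not p1 implies p2, 1
8. p2, 1
9. not (not p1 implies p2), 2
10. not p1, 2
11. not p2, 2
Accessibility: 0R0, 0R1, 1R0, 1R1, 1R2, 2R1, 2R2
The negation has an open branch (countermodel exists).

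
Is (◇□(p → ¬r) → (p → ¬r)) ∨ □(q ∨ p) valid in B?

Tableau for the negation ¬((◇□(p → ¬r) → (p → ¬r)) ∨ □(q ∨ p)):
1. ¬((◇□(p → ¬r) → (p → ¬r)) ∨ □(q ∨ p)), u
2. ¬(◇□(p → ¬r) → (p → ¬r)), u
3. ¬□(q ∨ p), u
4. ◇□(p → ¬r), u
5. ¬(p → ¬r), u
6. p, u
7. r, u
8. ¬(q ∨ p), v
9. ¬q, v
10. ¬p, v
11. □(p → ¬r), w
12. p → ¬r, u
13. p → ¬r, w
14. ¬r, u
Accessibility: uRu, uRv, uRw, vRu, vRv, wRu, wRw
Branch closes: r and ¬r both at u.
All branches of the negation close; one closing branch shown above.

Valid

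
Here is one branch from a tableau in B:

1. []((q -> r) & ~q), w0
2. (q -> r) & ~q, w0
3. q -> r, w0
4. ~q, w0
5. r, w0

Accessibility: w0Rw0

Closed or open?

Open

No world carries both an atom and its negation.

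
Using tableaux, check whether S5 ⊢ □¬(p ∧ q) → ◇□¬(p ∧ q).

Yes, valid

Tableau for the negation ¬(□¬(p ∧ q) → ◇□¬(p ∧ q)):
1. ¬(□¬(p ∧ q) → ◇□¬(p ∧ q)), u
2. □¬(p ∧ q), u
3. ¬◇□¬(p ∧ q), u
4. ¬(p ∧ q), u
5. ¬□¬(p ∧ q), u
6. ¬q, u
7. p ∧ q, v
8. p, v
9. q, v
10. ¬(p ∧ q), v
11. ¬□¬(p ∧ q), v
12. ¬q, v
Accessibility: uRu, uRv, vRu, vRv
Branch closes: q and ¬q both at v.
Every branch of the negation's tableau closes; the branch above is one of them.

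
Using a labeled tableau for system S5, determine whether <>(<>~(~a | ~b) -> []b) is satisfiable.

Satisfiable

1. <>(<>~(~a | ~b) -> []b), 0
2. <>~(~a | ~b) -> []b, 1
3. []b, 1
4. b, 0
5. b, 1
Accessibility: 0R0, 0R1, 1R0, 1R1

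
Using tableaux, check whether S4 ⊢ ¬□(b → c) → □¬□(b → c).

No, not valid

Tableau for the negation ¬(¬□(b → c) → □¬□(b → c)):
1. ¬(¬□(b → c) → □¬□(b → c)), 0
2. ¬□(b → c), 0
3. ¬□¬□(b → c), 0
4. ¬(b → c), 1
5. b, 1
6. ¬c, 1
7. □(b → c), 2
8. b → c, 2
9. c, 2
Accessibility: 0R0, 0R1, 0R2, 1R1, 2R2
The negation has an open branch (countermodel exists).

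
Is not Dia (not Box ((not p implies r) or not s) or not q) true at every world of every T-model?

Tableau for the negation Dia (not Box ((not p implies r) or not s) or not q):
1. Dia (not Box ((not p implies r) or not s) or not q), w0
2. not Box ((not p implies r) or not s) or not q, w1
3. not q, w1
Accessibility: w0Rw0, w0Rw1, w1Rw1
The negation has an open branch (countermodel exists).

Invalid (countermodel exists)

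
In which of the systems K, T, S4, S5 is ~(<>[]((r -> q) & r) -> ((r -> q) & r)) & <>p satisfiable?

S4-tableau for the formula:
1. ~(<>[]((r -> q) & r) -> ((r -> q) & r)) & <>p, w0
2. ~(<>[]((r -> q) & r) -> ((r -> q) & r)), w0
3. <>p, w0
4. <>[]((r -> q) & r), w0
5. ~((r -> q) & r), w0
6. ~r, w0
7. p, w1
8. []((r -> q) & r), w2
9. (r -> q) & r, w2
10. r -> q, w2
11. r, w2
12. q, w2
Accessibility: w0Rw0, w0Rw1, w0Rw2, w1Rw1, w2Rw2
Complete open branch: satisfiable in S4, hence also in K, T (this S4-model is also a K-model and a T-model).
S5-tableau for the formula:
1. ~(<>[]((r -> q) & r) -> ((r -> q) & r)) & <>p, w0
2. ~(<>[]((r -> q) & r) -> ((r -> q) & r)), w0
3. <>p, w0
4. <>[]((r -> q) & r), w0
5. ~((r -> q) & r), w0
6. ~(r -> q), w0
7. r, w0
8. ~q, w0
9. p, w1
10. []((r -> q) & r), w2
11. (r -> q) & r, w0
12. r -> q, w0
13. (r -> q) & r, w1
14. r -> q, w1
15. r, w1
16. (r -> q) & r, w2
17. r -> q, w2
18. r, w2
19. q, w0
Accessibility: w0Rw0, w0Rw1, w0Rw2, w1Rw0, w1Rw1, w1Rw2, w2Rw0, w2Rw1, w2Rw2
Branch closes: q and ~q both at w0.
Every branch closes (one shown): unsatisfiable in S5.

K, T, S4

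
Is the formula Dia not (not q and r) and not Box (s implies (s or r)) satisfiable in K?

Unsatisfiable

1. Dia not (not q and r) and not Box (s implies (s or r)), u
2. Dia not (not q and r), u
3. not Box (s implies (s or r)), u
4. not (not q and r), v
5. not r, v
6. not (s implies (s or r)), w
7. s, w
8. not (s or r), w
9. not s, w
10. not r, w
Accessibility: uRv, uRw
Branch closes: s and not s both at w.
All branches of the tableau close; one closing branch shown above.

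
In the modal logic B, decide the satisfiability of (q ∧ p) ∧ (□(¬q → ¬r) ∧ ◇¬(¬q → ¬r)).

1. (q ∧ p) ∧ (□(¬q → ¬r) ∧ ◇¬(¬q → ¬r)), w0
2. q ∧ p, w0
3. □(¬q → ¬r) ∧ ◇¬(¬q → ¬r), w0
4. q, w0
5. p, w0
6. □(¬q → ¬r), w0
7. ◇¬(¬q → ¬r), w0
8. ¬q → ¬r, w0
9. ¬r, w0
10. ¬(¬q → ¬r), w1
11. ¬q, w1
12. r, w1
13. ¬q → ¬r, w1
14. ¬r, w1
Accessibility: w0Rw0, w0Rw1, w1Rw0, w1Rw1
Branch closes: r and ¬r both at w1.
All branches of the tableau close; one closing branch shown above.

No, unsatisfiable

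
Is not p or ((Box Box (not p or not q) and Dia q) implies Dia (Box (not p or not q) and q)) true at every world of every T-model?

Tableau for the negation not (not p or ((Box Box (not p or not q) and Dia q) implies Dia (Box (not p or not q) and q))):
1. not (not p or ((Box Box (not p or not q) and Dia q) implies Dia (Box (not p or not q) and q))), 0
2. p, 0
3. not ((Box Box (not p or not q) and Dia q) implies Dia (Box (not p or not q) and q)), 0
4. Box Box (not p or not q) and Dia q, 0
5. not Dia (Box (not p or not q) and q), 0
6. Box Box (not p or not q), 0
7. Dia q, 0
8. not (Box (not p or not q) and q), 0
9. Box (not p or not q), 0
10. not p or not q, 0
11. not Box (not p or not q), 0
12. not q, 0
13. q, 1
14. not (Box (not p or not q) and q), 1
15. Box (not p or not q), 1
16. not p or not q, 1
17. not Box (not p or not q), 1
18. not p, 1
19. not (not p or not q), 2
20. p, 2
21. q, 2
22. not (Box (not p or not q) and q), 2
23. Box (not p or not q), 2
24. not p or not q, 2
25. not Box (not p or not q), 2
26. not q, 2
Accessibility: 0R0, 0R1, 0R2, 1R1, 2R2
Branch closes: q and not q both at 2.
Every branch of the negation's tableau closes; the branch above is one of them.

Yes, valid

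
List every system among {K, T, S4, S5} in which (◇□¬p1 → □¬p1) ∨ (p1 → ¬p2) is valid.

S5-tableau for the negation ¬((◇□¬p1 → □¬p1) ∨ (p1 → ¬p2)):
1. ¬((◇□¬p1 → □¬p1) ∨ (p1 → ¬p2)), u
2. ¬(◇□¬p1 → □¬p1), u
3. ¬(p1 → ¬p2), u
4. ◇□¬p1, u
5. ¬□¬p1, u
6. p1, u
7. p2, u
8. □¬p1, v
9. ¬p1, u
Accessibility: uRu, uRv, vRu, vRv
Branch closes: p1 and ¬p1 both at u.
Every branch closes (one shown): valid in S5.
S4-tableau for the negation ¬((◇□¬p1 → □¬p1) ∨ (p1 → ¬p2)):
1. ¬((◇□¬p1 → □¬p1) ∨ (p1 → ¬p2)), u
2. ¬(◇□¬p1 → □¬p1), u
3. ¬(p1 → ¬p2), u
4. ◇□¬p1, u
5. ¬□¬p1, u
6. p1, u
7. p2, u
8. □¬p1, v
9. ¬p1, v
10. p1, w
Accessibility: uRu, uRv, uRw, vRv, wRw
Complete open branch: countermodel on an S4-frame, so not valid in S4, nor in K, T (the same frame is also a K-frame and a T-frame).

S5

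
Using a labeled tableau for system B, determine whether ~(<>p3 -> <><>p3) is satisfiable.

No, unsatisfiable

1. ~(<>p3 -> <><>p3), w0
2. <>p3, w0   [~->-rule on 1]
3. ~<><>p3, w0   [~->-rule on 1]
4. ~<>p3, w0   [~<>-rule on 3 via w0Rw0]
5. ~p3, w0   [~<>-rule on 4 via w0Rw0]
6. p3, w1   [<>-rule on 2: fresh world w1, w0Rw1]
7. ~<>p3, w1   [~<>-rule on 3 via w0Rw1]
8. ~p3, w1   [~<>-rule on 4 via w0Rw1]
Accessibility: w0Rw0, w0Rw1, w1Rw0, w1Rw1
Branch closes: p3 and ~p3 both at w1.
All branches of the tableau close; one closing branch shown above.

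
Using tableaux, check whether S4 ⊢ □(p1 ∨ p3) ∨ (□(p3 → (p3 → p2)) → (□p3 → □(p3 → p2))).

Tableau for the negation ¬(□(p1 ∨ p3) ∨ (□(p3 → (p3 → p2)) → (□p3 → □(p3 → p2)))):
1. ¬(□(p1 ∨ p3) ∨ (□(p3 → (p3 → p2)) → (□p3 → □(p3 → p2)))), u
2. ¬□(p1 ∨ p3), u
3. ¬(□(p3 → (p3 → p2)) → (□p3 → □(p3 → p2))), u
4. □(p3 → (p3 → p2)), u
5. ¬(□p3 → □(p3 → p2)), u
6. □p3, u
7. ¬□(p3 → p2), u
8. p3 → (p3 → p2), u
9. p3, u
10. p3 → p2, u
11. p2, u
12. ¬(p1 ∨ p3), v
13. ¬p1, v
14. ¬p3, v
15. p3 → (p3 → p2), v
16. p3, v
Accessibility: uRu, uRv, vRv
Branch closes: p3 and ¬p3 both at v.
Every branch of the negation's tableau closes; the branch above is one of them.

Valid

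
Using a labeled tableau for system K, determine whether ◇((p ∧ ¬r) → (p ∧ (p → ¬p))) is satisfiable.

1. ◇((p ∧ ¬r) → (p ∧ (p → ¬p))), w0
2. (p ∧ ¬r) → (p ∧ (p → ¬p)), w1
3. ¬(p ∧ ¬r), w1
4. r, w1
Accessibility: w0Rw1

Yes, satisfiable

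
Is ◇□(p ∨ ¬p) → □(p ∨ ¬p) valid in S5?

Valid

Tableau for the negation ¬(◇□(p ∨ ¬p) → □(p ∨ ¬p)):
1. ¬(◇□(p ∨ ¬p) → □(p ∨ ¬p)), w0
2. ◇□(p ∨ ¬p), w0
3. ¬□(p ∨ ¬p), w0
4. □(p ∨ ¬p), w1
5. p ∨ ¬p, w0
6. p ∨ ¬p, w1
7. ¬p, w0
8. ¬p, w1
9. ¬(p ∨ ¬p), w2
10. ¬p, w2
11. p, w2
Accessibility: w0Rw0, w0Rw1, w0Rw2, w1Rw0, w1Rw1, w1Rw2, w2Rw0, w2Rw1, w2Rw2
Branch closes: p and ¬p both at w2.
All branches of the negation close; one closing branch shown above.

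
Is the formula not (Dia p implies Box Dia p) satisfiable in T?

1. not (Dia p implies Box Dia p), 0
2. Dia p, 0   [neg-implies-rule on 1]
3. not Box Dia p, 0   [neg-implies-rule on 1]
4. p, 1   [Dia-rule on 2: fresh world 1, 0R1]
5. not Dia p, 2   [neg-Box-rule on 3: fresh world 2, 0R2]
6. not p, 2   [neg-Dia-rule on 5 via 2R2]
Accessibility: 0R0, 0R1, 0R2, 1R1, 2R2

Yes, satisfiable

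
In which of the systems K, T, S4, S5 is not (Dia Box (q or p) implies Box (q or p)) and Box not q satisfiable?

S5-tableau for the formula:
1. not (Dia Box (q or p) implies Box (q or p)) and Box not q, w0
2. not (Dia Box (q or p) implies Box (q or p)), w0
3. Box not q, w0
4. Dia Box (q or p), w0
5. not Box (q or p), w0
6. not q, w0
7. Box (q or p), w1
8. not q, w1
9. q or p, w0
10. q or p, w1
11. p, w0
12. p, w1
13. not (q or p), w2
14. not q, w2
15. not p, w2
16. q or p, w2
17. p, w2
Accessibility: w0Rw0, w0Rw1, w0Rw2, w1Rw0, w1Rw1, w1Rw2, w2Rw0, w2Rw1, w2Rw2
Branch closes: p and not p both at w2.
Every branch closes (one shown): unsatisfiable in S5.
S4-tableau for the formula:
1. not (Dia Box (q or p) implies Box (q or p)) and Box not q, w0
2. not (Dia Box (q or p) implies Box (q or p)), w0
3. Box not q, w0
4. Dia Box (q or p), w0
5. not Box (q or p), w0
6. not q, w0
7. Box (q or p), w1
8. not q, w1
9. q or p, w1
10. p, w1
11. not (q or p), w2
12. not q, w2
13. not p, w2
Accessibility: w0Rw0, w0Rw1, w0Rw2, w1Rw1, w2Rw2
Complete open branch: satisfiable in S4, hence also in K, T (this S4-model is also a K-model and a T-model).

K, T, S4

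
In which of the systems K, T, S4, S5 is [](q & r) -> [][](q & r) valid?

T-tableau for the negation ~([](q & r) -> [][](q & r)):
1. ~([](q & r) -> [][](q & r)), u
2. [](q & r), u
3. ~[][](q & r), u
4. q & r, u
5. q, u
6. r, u
7. ~[](q & r), v
8. q & r, v
9. q, v
10. r, v
11. ~(q & r), w
12. ~r, w
Accessibility: uRu, uRv, vRv, vRw, wRw
Complete open branch: countermodel on a T-frame, so not valid in T, nor in K (the same frame is also a K-frame).
S4-tableau for the negation ~([](q & r) -> [][](q & r)):
1. ~([](q & r) -> [][](q & r)), u
2. [](q & r), u
3. ~[][](q & r), u
4. q & r, u
5. q, u
6. r, u
7. ~[](q & r), v
8. q & r, v
9. q, v
10. r, v
11. ~(q & r), w
12. q & r, w
13. q, w
14. r, w
15. ~r, w
Accessibility: uRu, uRv, uRw, vRv, vRw, wRw
Branch closes: r and ~r both at w.
Every branch closes (one shown): valid in S4, hence also in S5 (every theorem of S4 is a theorem of S5).

S4, S5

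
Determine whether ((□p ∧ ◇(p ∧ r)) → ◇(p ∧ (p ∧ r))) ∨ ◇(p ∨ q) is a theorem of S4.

Tableau for the negation ¬(((□p ∧ ◇(p ∧ r)) → ◇(p ∧ (p ∧ r))) ∨ ◇(p ∨ q)):
1. ¬(((□p ∧ ◇(p ∧ r)) → ◇(p ∧ (p ∧ r))) ∨ ◇(p ∨ q)), w0
2. ¬((□p ∧ ◇(p ∧ r)) → ◇(p ∧ (p ∧ r))), w0
3. ¬◇(p ∨ q), w0
4. □p ∧ ◇(p ∧ r), w0
5. ¬◇(p ∧ (p ∧ r)), w0
6. □p, w0
7. ◇(p ∧ r), w0
8. ¬(p ∨ q), w0
9. ¬p, w0
10. ¬q, w0
11. ¬(p ∧ (p ∧ r)), w0
12. p, w0
Accessibility: w0Rw0
Branch closes: p and ¬p both at w0.
Every branch of the negation's tableau closes; the branch above is one of them.

Valid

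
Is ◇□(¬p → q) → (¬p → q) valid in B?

Valid

Tableau for the negation ¬(◇□(¬p → q) → (¬p → q)):
1. ¬(◇□(¬p → q) → (¬p → q)), u
2. ◇□(¬p → q), u   [¬→-rule on 1]
3. ¬(¬p → q), u   [¬→-rule on 1]
4. ¬p, u   [¬→-rule on 3]
5. ¬q, u   [¬→-rule on 3]
6. □(¬p → q), v   [◇-rule on 2: fresh world v, uRv]
7. ¬p → q, u   [□-rule on 6 via vRu]
8. ¬p → q, v   [□-rule on 6 via vRv]
9. q, u   [→-rule on 7 (branches; this branch)]
Accessibility: uRu, uRv, vRu, vRv
Branch closes: q and ¬q both at u.
All branches of the negation close; one closing branch shown above.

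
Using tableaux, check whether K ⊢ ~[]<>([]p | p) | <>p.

Tableau for the negation ~(~[]<>([]p | p) | <>p):
1. ~(~[]<>([]p | p) | <>p), u
2. []<>([]p | p), u   [~|-rule on 1]
3. ~<>p, u   [~|-rule on 1]
The negation has an open branch (countermodel exists).

Not valid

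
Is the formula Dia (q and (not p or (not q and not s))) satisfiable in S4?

Yes, satisfiable

1. Dia (q and (not p or (not q and not s))), u
2. q and (not p or (not q and not s)), v   [Dia-rule on 1: fresh world v, uRv]
3. q, v   [and-rule on 2]
4. not p or (not q and not s), v   [and-rule on 2]
5. not p, v   [or-rule on 4 (branches; this branch)]
Accessibility: uRu, uRv, vRv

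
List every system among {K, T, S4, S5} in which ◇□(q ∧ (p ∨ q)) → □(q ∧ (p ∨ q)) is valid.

S5

S4-tableau for the negation ¬(◇□(q ∧ (p ∨ q)) → □(q ∧ (p ∨ q))):
1. ¬(◇□(q ∧ (p ∨ q)) → □(q ∧ (p ∨ q))), u
2. ◇□(q ∧ (p ∨ q)), u   [¬→-rule on 1]
3. ¬□(q ∧ (p ∨ q)), u   [¬→-rule on 1]
4. □(q ∧ (p ∨ q)), v   [◇-rule on 2: fresh world v, uRv]
5. q ∧ (p ∨ q), v   [□-rule on 4 via vRv]
6. q, v   [∧-rule on 5]
7. p ∨ q, v   [∧-rule on 5]
8. ¬(q ∧ (p ∨ q)), w   [¬□-rule on 3: fresh world w, uRw]
9. ¬(p ∨ q), w   [¬∧-rule on 8 (branches; this branch)]
10. ¬p, w   [¬∨-rule on 9]
11. ¬q, w   [¬∨-rule on 9]
Accessibility: uRu, uRv, uRw, vRv, wRw
Complete open branch: countermodel on an S4-frame, so not valid in S4, nor in K, T (the same frame is also a K-frame and a T-frame).
S5-tableau for the negation ¬(◇□(q ∧ (p ∨ q)) → □(q ∧ (p ∨ q))):
1. ¬(◇□(q ∧ (p ∨ q)) → □(q ∧ (p ∨ q))), u
2. ◇□(q ∧ (p ∨ q)), u   [¬→-rule on 1]
3. ¬□(q ∧ (p ∨ q)), u   [¬→-rule on 1]
4. □(q ∧ (p ∨ q)), v   [◇-rule on 2: fresh world v, uRv]
5. q ∧ (p ∨ q), u   [□-rule on 4 via vRu]
6. q, u   [∧-rule on 5]
7. p ∨ q, u   [∧-rule on 5]
8. q ∧ (p ∨ q), v   [□-rule on 4 via vRv]
9. q, v   [∧-rule on 8]
10. p ∨ q, v   [∧-rule on 8]
11. ¬(q ∧ (p ∨ q)), w   [¬□-rule on 3: fresh world w, uRw]
12. q ∧ (p ∨ q), w   [□-rule on 4 via vRw]
13. q, w   [∧-rule on 12]
14. p ∨ q, w   [∧-rule on 12]
15. ¬(p ∨ q), w   [¬∧-rule on 11 (branches; this branch)]
16. ¬p, w   [¬∨-rule on 15]
17. ¬q, w   [¬∨-rule on 15]
Accessibility: uRu, uRv, uRw, vRu, vRv, vRw, wRu, wRv, wRw
Branch closes: q and ¬q both at w.
Every branch closes (one shown): valid in S5.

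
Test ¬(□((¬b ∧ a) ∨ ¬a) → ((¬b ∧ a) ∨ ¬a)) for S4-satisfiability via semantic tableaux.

Unsatisfiable (every branch closes)

1. ¬(□((¬b ∧ a) ∨ ¬a) → ((¬b ∧ a) ∨ ¬a)), w0
2. □((¬b ∧ a) ∨ ¬a), w0
3. ¬((¬b ∧ a) ∨ ¬a), w0
4. ¬(¬b ∧ a), w0
5. a, w0
6. (¬b ∧ a) ∨ ¬a, w0
7. b, w0
8. ¬b ∧ a, w0
9. ¬b, w0
Accessibility: w0Rw0
Branch closes: b and ¬b both at w0.
(One branch shown.) All branches close.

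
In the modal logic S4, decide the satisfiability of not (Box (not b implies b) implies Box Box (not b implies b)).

Unsatisfiable

1. not (Box (not b implies b) implies Box Box (not b implies b)), w0
2. Box (not b implies b), w0
3. not Box Box (not b implies b), w0
4. not b implies b, w0
5. b, w0
6. not Box (not b implies b), w1
7. not b implies b, w1
8. b, w1
9. not (not b implies b), w2
10. not b, w2
11. not b implies b, w2
12. b, w2
Accessibility: w0Rw0, w0Rw1, w0Rw2, w1Rw1, w1Rw2, w2Rw2
Branch closes: b and not b both at w2.
Every branch closes; the branch above is one of them.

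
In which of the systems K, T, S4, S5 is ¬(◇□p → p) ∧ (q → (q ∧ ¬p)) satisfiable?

S4-tableau for the formula:
1. ¬(◇□p → p) ∧ (q → (q ∧ ¬p)), w0
2. ¬(◇□p → p), w0
3. q → (q ∧ ¬p), w0
4. ◇□p, w0
5. ¬p, w0
6. q ∧ ¬p, w0
7. q, w0
8. □p, w1
9. p, w1
Accessibility: w0Rw0, w0Rw1, w1Rw1
Complete open branch: satisfiable in S4, hence also in K, T (this S4-model is also a K-model and a T-model).
S5-tableau for the formula:
1. ¬(◇□p → p) ∧ (q → (q ∧ ¬p)), w0
2. ¬(◇□p → p), w0
3. q → (q ∧ ¬p), w0
4. ◇□p, w0
5. ¬p, w0
6. q ∧ ¬p, w0
7. q, w0
8. □p, w1
9. p, w0
Accessibility: w0Rw0, w0Rw1, w1Rw0, w1Rw1
Branch closes: p and ¬p both at w0.
Every branch closes (one shown): unsatisfiable in S5.

K, T, S4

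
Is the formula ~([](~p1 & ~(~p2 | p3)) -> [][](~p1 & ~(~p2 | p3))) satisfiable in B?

Satisfiable

1. ~([](~p1 & ~(~p2 | p3)) -> [][](~p1 & ~(~p2 | p3))), u
2. [](~p1 & ~(~p2 | p3)), u   [~->-rule on 1]
3. ~[][](~p1 & ~(~p2 | p3)), u   [~->-rule on 1]
4. ~p1 & ~(~p2 | p3), u   [[]-rule on 2 via uRu]
5. ~p1, u   [&-rule on 4]
6. ~(~p2 | p3), u   [&-rule on 4]
7. p2, u   [~|-rule on 6]
8. ~p3, u   [~|-rule on 6]
9. ~[](~p1 & ~(~p2 | p3)), v   [~[]-rule on 3: fresh world v, uRv]
10. ~p1 & ~(~p2 | p3), v   [[]-rule on 2 via uRv]
11. ~p1, v   [&-rule on 10]
12. ~(~p2 | p3), v   [&-rule on 10]
13. p2, v   [~|-rule on 12]
14. ~p3, v   [~|-rule on 12]
15. ~(~p1 & ~(~p2 | p3)), w   [~[]-rule on 9: fresh world w, vRw]
16. ~p2 | p3, w   [~&-rule on 15 (branches; this branch)]
17. p3, w   [|-rule on 16 (branches; this branch)]
Accessibility: uRu, uRv, vRu, vRv, vRw, wRv, wRw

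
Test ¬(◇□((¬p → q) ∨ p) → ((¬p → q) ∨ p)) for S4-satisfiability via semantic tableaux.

Satisfiable

1. ¬(◇□((¬p → q) ∨ p) → ((¬p → q) ∨ p)), 0
2. ◇□((¬p → q) ∨ p), 0
3. ¬((¬p → q) ∨ p), 0
4. ¬(¬p → q), 0
5. ¬p, 0
6. ¬q, 0
7. □((¬p → q) ∨ p), 1
8. (¬p → q) ∨ p, 1
9. p, 1
Accessibility: 0R0, 0R1, 1R1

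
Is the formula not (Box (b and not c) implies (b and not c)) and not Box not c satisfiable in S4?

1. not (Box (b and not c) implies (b and not c)) and not Box not c, w0
2. not (Box (b and not c) implies (b and not c)), w0
3. not Box not c, w0
4. Box (b and not c), w0
5. not (b and not c), w0
6. b and not c, w0
7. b, w0
8. not c, w0
9. c, w0
Accessibility: w0Rw0
Branch closes: c and not c both at w0.
All branches of the tableau close; one closing branch shown above.

Unsatisfiable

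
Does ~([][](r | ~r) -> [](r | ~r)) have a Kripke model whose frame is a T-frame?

Unsatisfiable (every branch closes)

1. ~([][](r | ~r) -> [](r | ~r)), 0
2. [][](r | ~r), 0
3. ~[](r | ~r), 0
4. [](r | ~r), 0
5. r | ~r, 0
6. ~r, 0
7. ~(r | ~r), 1
8. ~r, 1
9. r, 1
Accessibility: 0R0, 0R1, 1R1
Branch closes: r and ~r both at 1.
(One branch shown.) All branches close.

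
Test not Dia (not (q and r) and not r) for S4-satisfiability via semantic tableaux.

1. not Dia (not (q and r) and not r), w0
2. not (not (q and r) and not r), w0
3. r, w0
Accessibility: w0Rw0

Satisfiable (open branch found)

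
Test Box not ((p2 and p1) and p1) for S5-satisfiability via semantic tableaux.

Satisfiable

1. Box not ((p2 and p1) and p1), 0
2. not ((p2 and p1) and p1), 0   [Box-rule on 1 via 0R0]
3. not p1, 0   [neg-and-rule on 2 (branches; this branch)]
Accessibility: 0R0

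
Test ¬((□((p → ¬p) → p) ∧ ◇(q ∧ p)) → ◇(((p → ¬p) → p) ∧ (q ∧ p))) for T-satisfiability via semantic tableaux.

1. ¬((□((p → ¬p) → p) ∧ ◇(q ∧ p)) → ◇(((p → ¬p) → p) ∧ (q ∧ p))), u
2. □((p → ¬p) → p) ∧ ◇(q ∧ p), u
3. ¬◇(((p → ¬p) → p) ∧ (q ∧ p)), u
4. □((p → ¬p) → p), u
5. ◇(q ∧ p), u
6. ¬(((p → ¬p) → p) ∧ (q ∧ p)), u
7. (p → ¬p) → p, u
8. ¬(q ∧ p), u
9. ¬(p → ¬p), u
10. p, u
11. ¬q, u
12. q ∧ p, v
13. q, v
14. p, v
15. ¬(((p → ¬p) → p) ∧ (q ∧ p)), v
16. (p → ¬p) → p, v
17. ¬(q ∧ p), v
18. ¬(p → ¬p), v
19. ¬p, v
Accessibility: uRu, uRv, vRv
Branch closes: p and ¬p both at v.
(One branch shown.) All branches close.

No, unsatisfiable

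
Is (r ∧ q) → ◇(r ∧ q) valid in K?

Tableau for the negation ¬((r ∧ q) → ◇(r ∧ q)):
1. ¬((r ∧ q) → ◇(r ∧ q)), 0
2. r ∧ q, 0   [¬→-rule on 1]
3. ¬◇(r ∧ q), 0   [¬→-rule on 1]
4. r, 0   [∧-rule on 2]
5. q, 0   [∧-rule on 2]
The negation has an open branch (countermodel exists).

No, not valid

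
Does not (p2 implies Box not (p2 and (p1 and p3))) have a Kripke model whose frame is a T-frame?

1. not (p2 implies Box not (p2 and (p1 and p3))), 0
2. p2, 0   [neg-implies-rule on 1]
3. not Box not (p2 and (p1 and p3)), 0   [neg-implies-rule on 1]
4. p2 and (p1 and p3), 1   [neg-Box-rule on 3: fresh world 1, 0R1]
5. p2, 1   [and-rule on 4]
6. p1 and p3, 1   [and-rule on 4]
7. p1, 1   [and-rule on 6]
8. p3, 1   [and-rule on 6]
Accessibility: 0R0, 0R1, 1R1

Yes, satisfiable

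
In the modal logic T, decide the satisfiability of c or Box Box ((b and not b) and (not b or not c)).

1. c or Box Box ((b and not b) and (not b or not c)), u
2. c, u   [or-rule on 1 (branches; this branch)]
Accessibility: uRu

Yes, satisfiable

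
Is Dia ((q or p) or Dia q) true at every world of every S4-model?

Not valid

Tableau for the negation not Dia ((q or p) or Dia q):
1. not Dia ((q or p) or Dia q), w0
2. not ((q or p) or Dia q), w0   [neg-Dia-rule on 1 via w0Rw0]
3. not (q or p), w0   [neg-or-rule on 2]
4. not Dia q, w0   [neg-or-rule on 2]
5. not q, w0   [neg-or-rule on 3]
6. not p, w0   [neg-or-rule on 3]
Accessibility: w0Rw0
The negation has an open branch (countermodel exists).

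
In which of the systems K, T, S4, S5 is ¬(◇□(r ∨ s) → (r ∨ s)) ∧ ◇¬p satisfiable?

K, T, S4

S5-tableau for the formula:
1. ¬(◇□(r ∨ s) → (r ∨ s)) ∧ ◇¬p, 0
2. ¬(◇□(r ∨ s) → (r ∨ s)), 0
3. ◇¬p, 0
4. ◇□(r ∨ s), 0
5. ¬(r ∨ s), 0
6. ¬r, 0
7. ¬s, 0
8. ¬p, 1
9. □(r ∨ s), 2
10. r ∨ s, 0
11. r ∨ s, 1
12. r ∨ s, 2
13. s, 0
Accessibility: 0R0, 0R1, 0R2, 1R0, 1R1, 1R2, 2R0, 2R1, 2R2
Branch closes: s and ¬s both at 0.
Every branch closes (one shown): unsatisfiable in S5.
S4-tableau for the formula:
1. ¬(◇□(r ∨ s) → (r ∨ s)) ∧ ◇¬p, 0
2. ¬(◇□(r ∨ s) → (r ∨ s)), 0
3. ◇¬p, 0
4. ◇□(r ∨ s), 0
5. ¬(r ∨ s), 0
6. ¬r, 0
7. ¬s, 0
8. ¬p, 1
9. □(r ∨ s), 2
10. r ∨ s, 2
11. s, 2
Accessibility: 0R0, 0R1, 0R2, 1R1, 2R2
Complete open branch: satisfiable in S4, hence also in K, T (this S4-model is also a K-model and a T-model).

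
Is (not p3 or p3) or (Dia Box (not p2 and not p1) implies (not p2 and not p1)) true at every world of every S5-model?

Tableau for the negation not ((not p3 or p3) or (Dia Box (not p2 and not p1) implies (not p2 and not p1))):
1. not ((not p3 or p3) or (Dia Box (not p2 and not p1) implies (not p2 and not p1))), 0
2. not (not p3 or p3), 0
3. not (Dia Box (not p2 and not p1) implies (not p2 and not p1)), 0
4. p3, 0
5. not p3, 0
Accessibility: 0R0
Branch closes: p3 and not p3 both at 0.
Every branch of the negation's tableau closes; the branch above is one of them.

Valid in S5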